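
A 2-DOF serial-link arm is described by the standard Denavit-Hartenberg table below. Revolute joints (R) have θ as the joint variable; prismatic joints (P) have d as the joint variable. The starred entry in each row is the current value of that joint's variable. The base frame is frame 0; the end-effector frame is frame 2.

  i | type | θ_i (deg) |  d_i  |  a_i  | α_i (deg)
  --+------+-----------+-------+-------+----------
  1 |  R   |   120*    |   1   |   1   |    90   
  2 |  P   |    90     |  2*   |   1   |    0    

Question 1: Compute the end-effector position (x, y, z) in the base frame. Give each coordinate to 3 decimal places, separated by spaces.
after link 1: o_1 = (-0.5000, 0.8660, 1.0000)
after link 2: o_2 = (1.2321, 1.8660, 2.0000)

1.232 1.866 2.000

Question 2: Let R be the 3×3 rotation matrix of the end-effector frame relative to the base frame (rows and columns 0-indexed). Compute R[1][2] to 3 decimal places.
0.500

End-effector z-axis (col 2 of R) = (0.8660,0.5000,0.0000)
R[1][2] = 0.5000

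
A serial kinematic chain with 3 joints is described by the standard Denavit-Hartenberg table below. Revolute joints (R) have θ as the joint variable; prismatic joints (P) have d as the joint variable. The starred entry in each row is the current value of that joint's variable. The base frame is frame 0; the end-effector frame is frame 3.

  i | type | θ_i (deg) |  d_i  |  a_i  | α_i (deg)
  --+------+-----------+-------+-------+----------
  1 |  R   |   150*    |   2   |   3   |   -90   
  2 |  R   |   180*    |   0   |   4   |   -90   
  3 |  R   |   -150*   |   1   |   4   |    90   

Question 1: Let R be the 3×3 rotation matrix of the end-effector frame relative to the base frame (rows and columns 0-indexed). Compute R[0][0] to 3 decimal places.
-1.000

End-effector x-axis (col 0 of R) = (-1.0000,0.0000,0.0000)
R[0][0] = -1.0000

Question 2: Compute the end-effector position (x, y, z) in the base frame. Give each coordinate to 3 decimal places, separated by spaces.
after link 1: o_1 = (-2.5981, 1.5000, 2.0000)
after link 2: o_2 = (0.8660, -0.5000, 2.0000)
after link 3: o_3 = (-3.1340, -0.5000, 3.0000)

-3.134 -0.500 3.000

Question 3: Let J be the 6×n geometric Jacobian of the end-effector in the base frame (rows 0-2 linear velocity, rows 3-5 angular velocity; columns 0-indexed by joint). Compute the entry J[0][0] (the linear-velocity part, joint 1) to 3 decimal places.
0.500

axis z_0 = ẑ; lever o_n−o_0 = (-3.1340,-0.5000,3.0000)
cross product → J_v[:, 0] = (0.5000,-3.1340,0.0000)
J_ω[:, 0] = z_0
entry J[0][0] = 0.5000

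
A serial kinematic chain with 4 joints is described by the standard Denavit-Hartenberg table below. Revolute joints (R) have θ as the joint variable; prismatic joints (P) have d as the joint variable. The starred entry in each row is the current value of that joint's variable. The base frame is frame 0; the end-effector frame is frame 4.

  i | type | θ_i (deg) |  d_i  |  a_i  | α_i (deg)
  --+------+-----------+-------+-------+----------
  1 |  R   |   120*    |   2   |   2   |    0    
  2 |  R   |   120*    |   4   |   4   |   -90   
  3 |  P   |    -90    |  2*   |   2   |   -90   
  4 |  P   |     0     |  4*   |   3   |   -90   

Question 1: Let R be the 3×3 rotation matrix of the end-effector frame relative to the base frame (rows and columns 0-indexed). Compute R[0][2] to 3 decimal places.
-0.866

End-effector z-axis (col 2 of R) = (-0.8660,0.5000,-0.0000)
R[0][2] = -0.8660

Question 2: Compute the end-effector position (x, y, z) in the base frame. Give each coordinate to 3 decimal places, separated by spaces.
-3.268 -6.196 11.000

after link 1: o_1 = (-1.0000, 1.7321, 2.0000)
after link 2: o_2 = (-3.0000, -1.7321, 6.0000)
after link 3: o_3 = (-1.2679, -2.7321, 8.0000)
after link 4: o_4 = (-3.2679, -6.1962, 11.0000)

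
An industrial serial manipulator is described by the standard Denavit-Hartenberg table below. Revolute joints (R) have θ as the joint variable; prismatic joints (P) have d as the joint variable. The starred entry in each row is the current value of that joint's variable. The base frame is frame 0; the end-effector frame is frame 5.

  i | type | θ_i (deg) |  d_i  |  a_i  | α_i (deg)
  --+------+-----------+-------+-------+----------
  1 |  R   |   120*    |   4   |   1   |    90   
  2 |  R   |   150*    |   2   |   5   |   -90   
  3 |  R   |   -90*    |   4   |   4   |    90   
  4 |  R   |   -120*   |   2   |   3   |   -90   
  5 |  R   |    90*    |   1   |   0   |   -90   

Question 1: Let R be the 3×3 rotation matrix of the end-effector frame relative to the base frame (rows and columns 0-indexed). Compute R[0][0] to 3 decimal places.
0.433

End-effector x-axis (col 0 of R) = (0.4330,-0.7500,0.5000)
R[0][0] = 0.4330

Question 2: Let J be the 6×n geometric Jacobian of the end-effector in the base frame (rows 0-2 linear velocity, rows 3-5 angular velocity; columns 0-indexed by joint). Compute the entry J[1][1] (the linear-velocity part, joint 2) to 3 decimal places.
axis z_1 = (0.8660,0.5000,0.0000); lever o_n−o_1 = (6.1716,0.0425,0.7189)
cross product → J_v[:, 1] = (0.3595,-0.6226,-3.0490)
J_ω[:, 1] = z_1
entry J[1][1] = -0.6226

-0.623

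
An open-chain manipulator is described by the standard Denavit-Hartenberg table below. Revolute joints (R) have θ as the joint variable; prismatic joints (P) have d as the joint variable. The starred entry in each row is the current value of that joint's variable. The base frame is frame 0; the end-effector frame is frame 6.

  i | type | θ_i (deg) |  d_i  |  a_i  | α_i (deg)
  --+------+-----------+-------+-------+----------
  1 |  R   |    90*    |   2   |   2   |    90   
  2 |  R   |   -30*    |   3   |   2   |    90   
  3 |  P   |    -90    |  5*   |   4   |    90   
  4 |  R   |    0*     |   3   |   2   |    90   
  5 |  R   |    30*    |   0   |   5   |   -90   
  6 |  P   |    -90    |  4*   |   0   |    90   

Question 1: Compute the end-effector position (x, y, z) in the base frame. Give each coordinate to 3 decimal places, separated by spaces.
after link 1: o_1 = (0.0000, 2.0000, 2.0000)
after link 2: o_2 = (3.0000, 3.7321, 1.0000)
after link 3: o_3 = (-1.0000, 1.2321, -3.3301)
after link 4: o_4 = (-3.0000, -1.3660, -1.8301)
after link 5: o_5 = (-7.3301, -3.5311, -0.5801)
after link 6: o_6 = (-5.3301, -6.5311, 1.1519)

-5.330 -6.531 1.152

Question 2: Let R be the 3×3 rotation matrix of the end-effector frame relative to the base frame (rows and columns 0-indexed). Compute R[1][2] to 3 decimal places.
End-effector z-axis (col 2 of R) = (0.8660,0.4330,-0.2500)
R[1][2] = 0.4330

0.433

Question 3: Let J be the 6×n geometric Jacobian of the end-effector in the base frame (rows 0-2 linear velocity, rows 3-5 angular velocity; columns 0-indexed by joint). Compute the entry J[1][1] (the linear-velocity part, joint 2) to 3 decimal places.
axis z_1 = (1.0000,-0.0000,0.0000); lever o_n−o_1 = (-5.3301,-8.5311,-0.8481)
cross product → J_v[:, 1] = (0.0000,0.8481,-8.5311)
J_ω[:, 1] = z_1
entry J[1][1] = 0.8481

0.848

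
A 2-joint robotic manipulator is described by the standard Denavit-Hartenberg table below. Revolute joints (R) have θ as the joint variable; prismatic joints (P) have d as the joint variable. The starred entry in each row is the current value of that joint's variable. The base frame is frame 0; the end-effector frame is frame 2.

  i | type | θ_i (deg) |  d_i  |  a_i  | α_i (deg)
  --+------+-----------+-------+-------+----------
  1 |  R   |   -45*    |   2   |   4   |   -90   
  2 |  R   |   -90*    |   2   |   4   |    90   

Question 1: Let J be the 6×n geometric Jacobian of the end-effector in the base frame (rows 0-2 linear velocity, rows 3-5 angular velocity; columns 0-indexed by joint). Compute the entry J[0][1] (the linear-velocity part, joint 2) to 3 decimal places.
2.828

axis z_1 = (0.7071,0.7071,0.0000); lever o_n−o_1 = (1.4142,1.4142,4.0000)
cross product → J_v[:, 1] = (2.8284,-2.8284,-0.0000)
J_ω[:, 1] = z_1
entry J[0][1] = 2.8284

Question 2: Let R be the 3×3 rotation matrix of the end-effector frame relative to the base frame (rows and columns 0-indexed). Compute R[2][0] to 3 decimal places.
End-effector x-axis (col 0 of R) = (0.0000,-0.0000,1.0000)
R[2][0] = 1.0000

1.000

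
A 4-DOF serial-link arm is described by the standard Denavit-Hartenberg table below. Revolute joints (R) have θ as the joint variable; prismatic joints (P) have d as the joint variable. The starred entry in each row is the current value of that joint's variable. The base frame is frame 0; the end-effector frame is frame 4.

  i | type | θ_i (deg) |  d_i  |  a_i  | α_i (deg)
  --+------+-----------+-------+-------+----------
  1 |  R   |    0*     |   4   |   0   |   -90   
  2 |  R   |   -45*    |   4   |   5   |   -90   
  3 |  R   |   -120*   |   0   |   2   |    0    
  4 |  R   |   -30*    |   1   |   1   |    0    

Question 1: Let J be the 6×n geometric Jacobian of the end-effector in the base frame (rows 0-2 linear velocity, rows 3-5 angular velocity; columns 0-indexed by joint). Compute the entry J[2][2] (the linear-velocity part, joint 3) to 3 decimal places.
axis z_2 = (0.7071,0.0000,-0.7071); lever o_n−o_2 = (-0.6124,2.2321,-2.0266)
cross product → J_v[:, 2] = (1.5783,1.8660,1.5783)
J_ω[:, 2] = z_2
entry J[2][2] = 1.5783

1.578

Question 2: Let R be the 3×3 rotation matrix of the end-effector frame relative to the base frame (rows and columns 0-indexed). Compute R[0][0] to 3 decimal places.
End-effector x-axis (col 0 of R) = (-0.6124,0.5000,-0.6124)
R[0][0] = -0.6124

-0.612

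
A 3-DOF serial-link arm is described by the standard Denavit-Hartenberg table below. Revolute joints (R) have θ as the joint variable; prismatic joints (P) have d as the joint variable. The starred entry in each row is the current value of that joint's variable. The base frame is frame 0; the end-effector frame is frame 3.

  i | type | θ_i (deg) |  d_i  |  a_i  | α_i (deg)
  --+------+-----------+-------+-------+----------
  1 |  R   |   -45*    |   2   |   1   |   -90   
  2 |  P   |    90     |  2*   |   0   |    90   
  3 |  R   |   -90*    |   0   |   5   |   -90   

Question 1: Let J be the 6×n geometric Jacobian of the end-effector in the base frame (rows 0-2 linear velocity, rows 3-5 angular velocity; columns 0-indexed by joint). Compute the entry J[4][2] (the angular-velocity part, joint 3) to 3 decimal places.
-0.707

axis z_2 = (0.7071,-0.7071,0.0000); lever o_n−o_2 = (-3.5355,-3.5355,-0.0000)
cross product → J_v[:, 2] = (0.0000,0.0000,-5.0000)
J_ω[:, 2] = z_2
entry J[4][2] = -0.7071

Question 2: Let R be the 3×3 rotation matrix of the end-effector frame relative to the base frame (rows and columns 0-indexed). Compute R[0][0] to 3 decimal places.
-0.707

End-effector x-axis (col 0 of R) = (-0.7071,-0.7071,-0.0000)
R[0][0] = -0.7071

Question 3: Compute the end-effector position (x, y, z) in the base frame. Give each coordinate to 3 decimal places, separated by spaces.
after link 1: o_1 = (0.7071, -0.7071, 2.0000)
after link 2: o_2 = (2.1213, 0.7071, 2.0000)
after link 3: o_3 = (-1.4142, -2.8284, 2.0000)

-1.414 -2.828 2.000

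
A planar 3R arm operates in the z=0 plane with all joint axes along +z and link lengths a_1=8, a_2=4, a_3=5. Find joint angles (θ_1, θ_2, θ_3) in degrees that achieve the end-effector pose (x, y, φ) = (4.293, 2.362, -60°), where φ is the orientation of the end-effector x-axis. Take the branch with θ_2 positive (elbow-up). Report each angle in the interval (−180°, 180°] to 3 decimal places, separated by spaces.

wrist centre = target − a_3·(cos φ, sin φ) = (1.7930, 6.6921)
cos θ_2 = (47.9994−8²−4²)/(2·8·4) = -0.5000; θ_2 = 120.0006° (elbow-up)
β = atan2(6.6921,1.7930) = 75.0012°; ψ = atan2(3.4641,6.0000) = 30.0000°
θ_1 = β − ψ = 45.0012°
θ_3 = φ − θ_1 − θ_2 = 134.9982° (wrapped to (-180°,180°])

45.001 120.001 134.998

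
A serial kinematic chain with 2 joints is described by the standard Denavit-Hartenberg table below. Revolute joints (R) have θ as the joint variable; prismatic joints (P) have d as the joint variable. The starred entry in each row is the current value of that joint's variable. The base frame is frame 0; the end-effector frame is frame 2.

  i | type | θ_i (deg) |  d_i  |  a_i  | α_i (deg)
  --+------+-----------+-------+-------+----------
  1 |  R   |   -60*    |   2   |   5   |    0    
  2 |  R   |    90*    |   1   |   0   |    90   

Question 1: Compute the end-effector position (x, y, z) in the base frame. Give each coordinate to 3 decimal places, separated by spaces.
2.500 -4.330 3.000

after link 1: o_1 = (2.5000, -4.3301, 2.0000)
after link 2: o_2 = (2.5000, -4.3301, 3.0000)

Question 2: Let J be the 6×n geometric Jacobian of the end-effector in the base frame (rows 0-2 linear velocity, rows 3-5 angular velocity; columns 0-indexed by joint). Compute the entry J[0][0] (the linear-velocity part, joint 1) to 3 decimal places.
4.330

axis z_0 = ẑ; lever o_n−o_0 = (2.5000,-4.3301,3.0000)
cross product → J_v[:, 0] = (4.3301,2.5000,-0.0000)
J_ω[:, 0] = z_0
entry J[0][0] = 4.3301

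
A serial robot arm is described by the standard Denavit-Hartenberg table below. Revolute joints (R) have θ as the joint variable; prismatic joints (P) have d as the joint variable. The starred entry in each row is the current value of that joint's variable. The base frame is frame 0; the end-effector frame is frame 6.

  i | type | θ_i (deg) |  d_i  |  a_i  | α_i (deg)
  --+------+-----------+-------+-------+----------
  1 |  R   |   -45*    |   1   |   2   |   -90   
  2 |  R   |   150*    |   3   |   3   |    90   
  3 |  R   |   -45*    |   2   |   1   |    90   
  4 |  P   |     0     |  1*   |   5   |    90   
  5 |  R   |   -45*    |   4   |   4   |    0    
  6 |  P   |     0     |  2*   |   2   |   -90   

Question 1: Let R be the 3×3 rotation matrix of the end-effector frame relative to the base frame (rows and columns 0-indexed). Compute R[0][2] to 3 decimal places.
End-effector z-axis (col 2 of R) = (-0.7071,-0.7071,-0.0000)
R[0][2] = -0.7071

-0.707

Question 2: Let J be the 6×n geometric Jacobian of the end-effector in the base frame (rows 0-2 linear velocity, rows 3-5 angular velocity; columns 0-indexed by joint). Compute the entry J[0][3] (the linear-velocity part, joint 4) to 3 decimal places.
-0.067

prismatic axis z_3 = (-0.0670,-0.9330,0.3536)
J_v[:, 3] = z_3; J_ω[:, 3] = (0,0,0)
entry J[0][3] = -0.0670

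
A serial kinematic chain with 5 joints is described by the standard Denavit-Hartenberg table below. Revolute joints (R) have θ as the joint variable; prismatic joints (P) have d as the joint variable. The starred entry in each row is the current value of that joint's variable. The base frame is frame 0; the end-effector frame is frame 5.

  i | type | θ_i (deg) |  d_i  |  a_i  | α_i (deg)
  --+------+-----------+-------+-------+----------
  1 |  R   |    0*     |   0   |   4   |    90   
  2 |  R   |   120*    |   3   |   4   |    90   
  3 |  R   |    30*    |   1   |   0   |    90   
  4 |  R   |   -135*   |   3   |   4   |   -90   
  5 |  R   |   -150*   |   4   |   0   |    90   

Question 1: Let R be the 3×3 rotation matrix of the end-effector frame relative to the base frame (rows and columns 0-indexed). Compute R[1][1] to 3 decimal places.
End-effector y-axis (col 1 of R) = (-0.9186,-0.3536,0.1768)
R[1][1] = -0.3536

-0.354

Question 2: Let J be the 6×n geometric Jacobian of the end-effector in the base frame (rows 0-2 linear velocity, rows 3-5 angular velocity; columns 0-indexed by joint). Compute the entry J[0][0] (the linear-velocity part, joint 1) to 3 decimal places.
axis z_0 = ẑ; lever o_n−o_0 = (-2.7830,-0.4019,2.4347)
cross product → J_v[:, 0] = (0.4019,-2.7830,0.0000)
J_ω[:, 0] = z_0
entry J[0][0] = 0.4019

0.402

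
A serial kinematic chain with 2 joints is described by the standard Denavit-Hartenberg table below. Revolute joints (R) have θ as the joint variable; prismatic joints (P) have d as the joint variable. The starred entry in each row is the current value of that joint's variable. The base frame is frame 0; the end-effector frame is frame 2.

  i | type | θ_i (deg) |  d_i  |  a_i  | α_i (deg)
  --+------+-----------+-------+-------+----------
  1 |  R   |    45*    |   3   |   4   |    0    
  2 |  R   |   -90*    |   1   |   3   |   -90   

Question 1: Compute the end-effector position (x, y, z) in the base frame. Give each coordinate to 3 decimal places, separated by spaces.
after link 1: o_1 = (2.8284, 2.8284, 3.0000)
after link 2: o_2 = (4.9497, 0.7071, 4.0000)

4.950 0.707 4.000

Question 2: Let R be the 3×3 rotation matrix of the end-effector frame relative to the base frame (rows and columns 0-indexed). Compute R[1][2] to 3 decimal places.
0.707

End-effector z-axis (col 2 of R) = (0.7071,0.7071,0.0000)
R[1][2] = 0.7071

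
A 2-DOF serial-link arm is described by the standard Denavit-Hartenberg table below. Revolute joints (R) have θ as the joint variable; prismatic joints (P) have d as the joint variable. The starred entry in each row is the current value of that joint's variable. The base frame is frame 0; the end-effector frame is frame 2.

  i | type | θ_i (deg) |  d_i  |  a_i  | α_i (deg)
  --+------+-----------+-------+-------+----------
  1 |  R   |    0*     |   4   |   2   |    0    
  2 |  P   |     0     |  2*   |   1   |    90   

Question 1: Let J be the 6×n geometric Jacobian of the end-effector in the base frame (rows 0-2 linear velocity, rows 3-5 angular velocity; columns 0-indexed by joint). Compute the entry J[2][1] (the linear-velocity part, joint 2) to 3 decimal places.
prismatic axis z_1 = (0.0000,0.0000,1.0000)
J_v[:, 1] = z_1; J_ω[:, 1] = (0,0,0)
entry J[2][1] = 1.0000

1.000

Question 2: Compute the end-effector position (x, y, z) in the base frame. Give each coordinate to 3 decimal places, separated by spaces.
after link 1: o_1 = (2.0000, 0.0000, 4.0000)
after link 2: o_2 = (3.0000, 0.0000, 6.0000)

3.000 0.000 6.000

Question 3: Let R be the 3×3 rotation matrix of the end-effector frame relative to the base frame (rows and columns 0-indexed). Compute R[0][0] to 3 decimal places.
1.000

End-effector x-axis (col 0 of R) = (1.0000,0.0000,0.0000)
R[0][0] = 1.0000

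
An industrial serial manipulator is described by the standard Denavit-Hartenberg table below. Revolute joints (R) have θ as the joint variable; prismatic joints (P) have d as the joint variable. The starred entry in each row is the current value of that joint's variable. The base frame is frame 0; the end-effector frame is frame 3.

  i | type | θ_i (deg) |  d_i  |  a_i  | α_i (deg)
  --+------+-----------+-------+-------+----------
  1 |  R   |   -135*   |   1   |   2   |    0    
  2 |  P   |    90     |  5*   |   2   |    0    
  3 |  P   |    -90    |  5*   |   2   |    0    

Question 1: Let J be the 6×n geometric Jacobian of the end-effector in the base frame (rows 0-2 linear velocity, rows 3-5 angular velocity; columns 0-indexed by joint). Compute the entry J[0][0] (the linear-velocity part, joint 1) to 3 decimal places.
4.243

axis z_0 = ẑ; lever o_n−o_0 = (-1.4142,-4.2426,11.0000)
cross product → J_v[:, 0] = (4.2426,-1.4142,0.0000)
J_ω[:, 0] = z_0
entry J[0][0] = 4.2426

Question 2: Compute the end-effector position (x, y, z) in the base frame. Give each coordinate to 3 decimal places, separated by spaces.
-1.414 -4.243 11.000

after link 1: o_1 = (-1.4142, -1.4142, 1.0000)
after link 2: o_2 = (0.0000, -2.8284, 6.0000)
after link 3: o_3 = (-1.4142, -4.2426, 11.0000)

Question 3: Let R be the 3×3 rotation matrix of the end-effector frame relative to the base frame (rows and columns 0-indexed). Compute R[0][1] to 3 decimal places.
End-effector y-axis (col 1 of R) = (0.7071,-0.7071,0.0000)
R[0][1] = 0.7071

0.707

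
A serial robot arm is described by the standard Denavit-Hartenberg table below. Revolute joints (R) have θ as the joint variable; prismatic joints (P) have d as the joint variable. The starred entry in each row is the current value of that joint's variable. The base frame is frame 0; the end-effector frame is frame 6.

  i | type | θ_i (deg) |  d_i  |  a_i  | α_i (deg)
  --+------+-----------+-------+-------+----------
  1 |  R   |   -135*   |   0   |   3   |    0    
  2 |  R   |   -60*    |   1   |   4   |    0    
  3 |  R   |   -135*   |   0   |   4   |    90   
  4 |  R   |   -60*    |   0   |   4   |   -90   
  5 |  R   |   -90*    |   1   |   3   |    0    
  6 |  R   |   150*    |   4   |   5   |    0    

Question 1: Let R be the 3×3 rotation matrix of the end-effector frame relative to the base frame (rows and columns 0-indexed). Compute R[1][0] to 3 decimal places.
0.875

End-effector x-axis (col 0 of R) = (-0.2165,0.8750,-0.4330)
R[1][0] = 0.8750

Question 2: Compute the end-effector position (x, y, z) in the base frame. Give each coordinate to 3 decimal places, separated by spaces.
after link 1: o_1 = (-2.1213, -2.1213, 0.0000)
after link 2: o_2 = (-5.9850, -1.0860, 1.0000)
after link 3: o_3 = (-2.5209, 0.9140, 1.0000)
after link 4: o_4 = (-0.7889, 1.9140, -2.4641)
after link 5: o_5 = (1.4611, -0.2511, -1.9641)
after link 6: o_6 = (3.3786, 5.8559, -2.1292)

3.379 5.856 -2.129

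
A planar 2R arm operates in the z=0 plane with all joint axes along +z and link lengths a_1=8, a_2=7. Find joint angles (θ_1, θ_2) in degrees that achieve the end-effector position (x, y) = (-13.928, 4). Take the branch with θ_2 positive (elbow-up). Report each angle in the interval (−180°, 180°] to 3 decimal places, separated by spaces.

149.997 30.006

cos θ_2 = (209.9892−8²−7²)/(2·8·7) = 0.8660; θ_2 = 30.0058° (elbow-up)
β = atan2(4.0000,-13.9280) = 163.9764°; ψ = atan2(3.5006,14.0618) = 13.9793°
θ_1 = β − ψ = 149.9971°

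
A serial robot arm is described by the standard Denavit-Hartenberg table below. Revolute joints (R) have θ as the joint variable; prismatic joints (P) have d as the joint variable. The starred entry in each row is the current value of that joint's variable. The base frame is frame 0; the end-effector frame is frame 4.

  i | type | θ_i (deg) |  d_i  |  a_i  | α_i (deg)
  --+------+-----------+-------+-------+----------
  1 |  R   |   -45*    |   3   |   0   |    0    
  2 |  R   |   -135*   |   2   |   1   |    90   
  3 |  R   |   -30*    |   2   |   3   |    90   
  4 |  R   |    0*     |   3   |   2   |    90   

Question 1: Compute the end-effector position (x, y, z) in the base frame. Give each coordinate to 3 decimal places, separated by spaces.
after link 1: o_1 = (0.0000, 0.0000, 3.0000)
after link 2: o_2 = (-1.0000, -0.0000, 5.0000)
after link 3: o_3 = (-3.5981, 2.0000, 3.5000)
after link 4: o_4 = (-3.8301, 2.0000, -0.0981)

-3.830 2.000 -0.098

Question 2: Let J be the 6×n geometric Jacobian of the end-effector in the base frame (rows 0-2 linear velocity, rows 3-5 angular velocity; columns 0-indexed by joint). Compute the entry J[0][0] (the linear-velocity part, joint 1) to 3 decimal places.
axis z_0 = ẑ; lever o_n−o_0 = (-3.8301,2.0000,-0.0981)
cross product → J_v[:, 0] = (-2.0000,-3.8301,0.0000)
J_ω[:, 0] = z_0
entry J[0][0] = -2.0000

-2.000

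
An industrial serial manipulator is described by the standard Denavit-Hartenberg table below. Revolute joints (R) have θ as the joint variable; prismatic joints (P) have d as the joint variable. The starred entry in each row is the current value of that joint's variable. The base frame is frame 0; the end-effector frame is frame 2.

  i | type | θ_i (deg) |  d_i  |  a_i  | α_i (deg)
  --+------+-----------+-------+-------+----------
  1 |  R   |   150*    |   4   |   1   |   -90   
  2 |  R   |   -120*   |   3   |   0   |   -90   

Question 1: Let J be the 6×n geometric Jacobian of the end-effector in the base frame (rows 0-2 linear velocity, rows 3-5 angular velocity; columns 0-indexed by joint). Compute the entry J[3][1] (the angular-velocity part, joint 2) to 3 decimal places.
axis z_1 = (-0.5000,-0.8660,0.0000); lever o_n−o_1 = (-1.5000,-2.5981,0.0000)
cross product → J_v[:, 1] = (0.0000,-0.0000,0.0000)
J_ω[:, 1] = z_1
entry J[3][1] = -0.5000

-0.500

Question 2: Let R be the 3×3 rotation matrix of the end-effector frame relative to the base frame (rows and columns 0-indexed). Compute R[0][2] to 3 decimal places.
End-effector z-axis (col 2 of R) = (-0.7500,0.4330,0.5000)
R[0][2] = -0.7500

-0.750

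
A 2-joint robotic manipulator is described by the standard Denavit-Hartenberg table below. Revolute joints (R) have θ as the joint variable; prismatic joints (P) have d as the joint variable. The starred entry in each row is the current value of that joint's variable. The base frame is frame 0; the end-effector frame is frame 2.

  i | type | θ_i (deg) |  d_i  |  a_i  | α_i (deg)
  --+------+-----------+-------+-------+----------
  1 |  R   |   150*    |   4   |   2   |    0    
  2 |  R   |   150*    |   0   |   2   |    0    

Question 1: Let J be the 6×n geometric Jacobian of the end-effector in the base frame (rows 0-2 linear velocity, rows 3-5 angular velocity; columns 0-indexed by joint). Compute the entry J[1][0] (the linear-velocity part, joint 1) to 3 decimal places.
-0.732

axis z_0 = ẑ; lever o_n−o_0 = (-0.7321,-0.7321,4.0000)
cross product → J_v[:, 0] = (0.7321,-0.7321,0.0000)
J_ω[:, 0] = z_0
entry J[1][0] = -0.7321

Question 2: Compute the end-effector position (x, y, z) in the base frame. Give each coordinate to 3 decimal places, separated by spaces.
-0.732 -0.732 4.000

after link 1: o_1 = (-1.7321, 1.0000, 4.0000)
after link 2: o_2 = (-0.7321, -0.7321, 4.0000)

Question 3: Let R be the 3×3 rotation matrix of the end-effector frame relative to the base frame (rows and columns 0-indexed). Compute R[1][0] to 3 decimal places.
End-effector x-axis (col 0 of R) = (0.5000,-0.8660,0.0000)
R[1][0] = -0.8660

-0.866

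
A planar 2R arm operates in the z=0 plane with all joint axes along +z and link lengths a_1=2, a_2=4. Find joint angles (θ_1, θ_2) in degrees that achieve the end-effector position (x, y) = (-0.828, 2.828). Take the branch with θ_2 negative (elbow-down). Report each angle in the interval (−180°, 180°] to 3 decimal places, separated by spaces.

-147.337 -135.016

cos θ_2 = (8.6832−2²−4²)/(2·2·4) = -0.7073; θ_2 = -135.0158° (elbow-down)
β = atan2(2.8280,-0.8280) = 106.3193°; ψ = atan2(-2.8276,-0.8292) = -106.3438°
θ_1 = β − ψ = 212.6631°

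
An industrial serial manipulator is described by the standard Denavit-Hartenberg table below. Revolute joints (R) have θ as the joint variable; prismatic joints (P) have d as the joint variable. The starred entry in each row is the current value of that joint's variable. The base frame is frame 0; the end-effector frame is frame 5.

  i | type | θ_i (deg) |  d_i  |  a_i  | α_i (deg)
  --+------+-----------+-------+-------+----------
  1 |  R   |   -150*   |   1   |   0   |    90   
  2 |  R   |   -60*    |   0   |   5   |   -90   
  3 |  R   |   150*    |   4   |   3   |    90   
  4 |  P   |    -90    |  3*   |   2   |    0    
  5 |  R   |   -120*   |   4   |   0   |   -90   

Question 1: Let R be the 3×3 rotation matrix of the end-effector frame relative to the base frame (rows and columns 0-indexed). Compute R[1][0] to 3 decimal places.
End-effector x-axis (col 0 of R) = (-0.9163,-0.0290,-0.3995)
R[1][0] = -0.0290

-0.029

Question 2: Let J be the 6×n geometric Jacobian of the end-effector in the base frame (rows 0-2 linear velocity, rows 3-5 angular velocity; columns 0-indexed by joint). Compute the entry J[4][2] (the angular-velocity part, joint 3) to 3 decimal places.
-0.433

axis z_2 = (-0.7500,-0.4330,0.5000); lever o_n−o_2 = (1.8905,-7.6405,0.2189)
cross product → J_v[:, 2] = (3.7255,1.1095,6.5490)
J_ω[:, 2] = z_2
entry J[4][2] = -0.4330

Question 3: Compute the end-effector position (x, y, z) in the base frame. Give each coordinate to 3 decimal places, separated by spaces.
after link 1: o_1 = (0.0000, 0.0000, 1.0000)
after link 2: o_2 = (-2.1651, -1.2500, -3.3301)
after link 3: o_3 = (-3.2901, -3.6316, 0.9199)
after link 4: o_4 = (-1.1405, -5.3905, -1.3792)
after link 5: o_5 = (-0.2745, -8.8905, -3.1112)

-0.275 -8.891 -3.111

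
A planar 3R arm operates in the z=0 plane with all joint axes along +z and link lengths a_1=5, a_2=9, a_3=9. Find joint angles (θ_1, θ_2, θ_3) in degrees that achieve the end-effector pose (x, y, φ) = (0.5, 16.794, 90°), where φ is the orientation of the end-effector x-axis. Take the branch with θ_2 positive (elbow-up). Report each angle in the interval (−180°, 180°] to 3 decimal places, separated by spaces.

wrist centre = target − a_3·(cos φ, sin φ) = (0.5000, 7.7940)
cos θ_2 = (60.9964−5²−9²)/(2·5·9) = -0.5000; θ_2 = 120.0026° (elbow-up)
β = atan2(7.7940,0.5000) = 86.3294°; ψ = atan2(7.7940,0.4996) = 86.3320°
θ_1 = β − ψ = -0.0026°
θ_3 = φ − θ_1 − θ_2 = -30.0000° (wrapped to (-180°,180°])

-0.003 120.003 -30.000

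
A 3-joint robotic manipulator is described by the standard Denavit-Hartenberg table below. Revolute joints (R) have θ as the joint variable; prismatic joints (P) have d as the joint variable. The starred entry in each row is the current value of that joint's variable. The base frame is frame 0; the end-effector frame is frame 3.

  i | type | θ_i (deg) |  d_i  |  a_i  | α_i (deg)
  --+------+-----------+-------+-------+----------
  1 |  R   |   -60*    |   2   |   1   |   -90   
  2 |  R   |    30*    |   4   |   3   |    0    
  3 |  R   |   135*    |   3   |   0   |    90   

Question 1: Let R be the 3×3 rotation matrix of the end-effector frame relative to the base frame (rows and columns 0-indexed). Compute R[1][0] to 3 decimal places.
0.837

End-effector x-axis (col 0 of R) = (-0.4830,0.8365,-0.2588)
R[1][0] = 0.8365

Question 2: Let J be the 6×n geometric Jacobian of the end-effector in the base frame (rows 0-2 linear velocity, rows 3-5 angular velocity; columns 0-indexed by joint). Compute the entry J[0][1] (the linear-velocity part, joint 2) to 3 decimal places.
-0.750

axis z_1 = (0.8660,0.5000,0.0000); lever o_n−o_1 = (7.3612,1.2500,-1.5000)
cross product → J_v[:, 1] = (-0.7500,1.2990,-2.5981)
J_ω[:, 1] = z_1
entry J[0][1] = -0.7500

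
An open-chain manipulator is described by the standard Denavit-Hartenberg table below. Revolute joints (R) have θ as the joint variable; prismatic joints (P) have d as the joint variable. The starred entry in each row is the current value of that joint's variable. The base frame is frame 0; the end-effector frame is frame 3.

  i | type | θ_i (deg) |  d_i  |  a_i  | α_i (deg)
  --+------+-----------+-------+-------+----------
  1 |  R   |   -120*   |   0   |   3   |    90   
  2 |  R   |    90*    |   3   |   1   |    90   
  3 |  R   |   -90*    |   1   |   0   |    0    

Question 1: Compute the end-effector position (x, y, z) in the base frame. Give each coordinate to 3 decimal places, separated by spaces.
after link 1: o_1 = (-1.5000, -2.5981, 0.0000)
after link 2: o_2 = (-4.0981, -1.0981, 1.0000)
after link 3: o_3 = (-4.5981, -1.9641, 1.0000)

-4.598 -1.964 1.000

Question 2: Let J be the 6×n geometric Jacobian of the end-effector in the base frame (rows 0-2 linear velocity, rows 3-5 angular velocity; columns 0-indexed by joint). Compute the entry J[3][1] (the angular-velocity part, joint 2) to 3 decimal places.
-0.866

axis z_1 = (-0.8660,0.5000,0.0000); lever o_n−o_1 = (-3.0981,0.6340,1.0000)
cross product → J_v[:, 1] = (0.5000,0.8660,1.0000)
J_ω[:, 1] = z_1
entry J[3][1] = -0.8660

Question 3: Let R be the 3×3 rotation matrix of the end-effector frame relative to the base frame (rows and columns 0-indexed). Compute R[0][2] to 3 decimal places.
End-effector z-axis (col 2 of R) = (-0.5000,-0.8660,-0.0000)
R[0][2] = -0.5000

-0.500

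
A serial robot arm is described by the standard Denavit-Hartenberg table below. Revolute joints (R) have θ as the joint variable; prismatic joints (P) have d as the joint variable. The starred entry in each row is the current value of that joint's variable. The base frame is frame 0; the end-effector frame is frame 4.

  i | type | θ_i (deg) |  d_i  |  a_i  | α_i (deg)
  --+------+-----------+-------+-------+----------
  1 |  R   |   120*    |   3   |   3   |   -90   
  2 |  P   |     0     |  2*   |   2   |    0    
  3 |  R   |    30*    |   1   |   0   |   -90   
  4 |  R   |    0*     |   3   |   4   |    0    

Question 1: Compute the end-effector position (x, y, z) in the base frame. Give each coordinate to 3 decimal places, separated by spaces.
-6.080 4.531 -1.598

after link 1: o_1 = (-1.5000, 2.5981, 3.0000)
after link 2: o_2 = (-4.2321, 3.3301, 3.0000)
after link 3: o_3 = (-5.0981, 2.8301, 3.0000)
after link 4: o_4 = (-6.0801, 4.5311, -1.5981)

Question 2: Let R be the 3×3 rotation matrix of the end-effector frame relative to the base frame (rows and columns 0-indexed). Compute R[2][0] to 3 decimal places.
End-effector x-axis (col 0 of R) = (-0.4330,0.7500,-0.5000)
R[2][0] = -0.5000

-0.500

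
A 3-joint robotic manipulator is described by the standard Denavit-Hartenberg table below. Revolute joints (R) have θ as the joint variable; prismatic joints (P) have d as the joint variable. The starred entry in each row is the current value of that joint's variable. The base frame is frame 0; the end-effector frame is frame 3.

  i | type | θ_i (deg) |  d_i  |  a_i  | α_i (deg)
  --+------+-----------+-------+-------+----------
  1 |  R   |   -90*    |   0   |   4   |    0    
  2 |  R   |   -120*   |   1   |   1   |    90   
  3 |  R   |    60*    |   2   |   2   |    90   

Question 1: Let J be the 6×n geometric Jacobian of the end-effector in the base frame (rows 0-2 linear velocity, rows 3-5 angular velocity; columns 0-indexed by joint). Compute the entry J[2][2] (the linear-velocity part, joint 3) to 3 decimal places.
axis z_2 = (0.5000,0.8660,0.0000); lever o_n−o_2 = (0.1340,2.2321,1.7321)
cross product → J_v[:, 2] = (1.5000,-0.8660,1.0000)
J_ω[:, 2] = z_2
entry J[2][2] = 1.0000

1.000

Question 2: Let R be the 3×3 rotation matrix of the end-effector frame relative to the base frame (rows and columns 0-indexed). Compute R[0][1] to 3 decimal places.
0.500

End-effector y-axis (col 1 of R) = (0.5000,0.8660,0.0000)
R[0][1] = 0.5000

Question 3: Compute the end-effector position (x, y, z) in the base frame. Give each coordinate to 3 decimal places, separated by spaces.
after link 1: o_1 = (0.0000, -4.0000, 0.0000)
after link 2: o_2 = (-0.8660, -3.5000, 1.0000)
after link 3: o_3 = (-0.7321, -1.2679, 2.7321)

-0.732 -1.268 2.732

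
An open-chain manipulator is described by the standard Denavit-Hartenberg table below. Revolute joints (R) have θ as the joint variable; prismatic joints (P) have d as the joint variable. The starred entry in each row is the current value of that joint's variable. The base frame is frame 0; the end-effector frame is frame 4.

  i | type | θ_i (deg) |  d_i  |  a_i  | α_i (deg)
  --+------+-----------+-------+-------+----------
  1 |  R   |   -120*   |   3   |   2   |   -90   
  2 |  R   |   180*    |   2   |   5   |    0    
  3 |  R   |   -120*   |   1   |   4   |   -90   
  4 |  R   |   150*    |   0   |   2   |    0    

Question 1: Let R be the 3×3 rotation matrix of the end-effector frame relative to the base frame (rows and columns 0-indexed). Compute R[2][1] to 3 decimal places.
End-effector y-axis (col 1 of R) = (0.8750,-0.2165,0.4330)
R[2][1] = 0.4330

0.433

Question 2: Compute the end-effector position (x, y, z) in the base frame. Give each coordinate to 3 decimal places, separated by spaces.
after link 1: o_1 = (-1.0000, -1.7321, 3.0000)
after link 2: o_2 = (3.2321, 1.5981, 3.0000)
after link 3: o_3 = (3.0981, -0.6340, -0.4641)
after link 4: o_4 = (2.6651, 0.6160, 1.0359)

2.665 0.616 1.036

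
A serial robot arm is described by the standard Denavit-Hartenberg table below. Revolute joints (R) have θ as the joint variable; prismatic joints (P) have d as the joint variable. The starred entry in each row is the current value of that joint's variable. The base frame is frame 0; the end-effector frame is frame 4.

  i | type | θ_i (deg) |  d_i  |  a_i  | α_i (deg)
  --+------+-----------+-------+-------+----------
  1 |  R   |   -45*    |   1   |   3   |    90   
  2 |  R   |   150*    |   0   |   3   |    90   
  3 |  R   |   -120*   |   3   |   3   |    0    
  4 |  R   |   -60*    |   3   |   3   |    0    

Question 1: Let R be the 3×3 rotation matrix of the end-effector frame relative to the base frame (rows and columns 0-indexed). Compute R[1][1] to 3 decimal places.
0.707

End-effector y-axis (col 1 of R) = (0.7071,0.7071,0.0000)
R[1][1] = 0.7071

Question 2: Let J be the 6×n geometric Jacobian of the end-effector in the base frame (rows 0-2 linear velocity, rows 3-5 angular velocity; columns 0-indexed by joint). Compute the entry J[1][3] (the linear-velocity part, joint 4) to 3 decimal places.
2.121

axis z_3 = (0.3536,-0.3536,0.8660); lever o_n−o_3 = (2.8978,-2.8978,1.0981)
cross product → J_v[:, 3] = (2.1213,2.1213,0.0000)
J_ω[:, 3] = z_3
entry J[1][3] = 2.1213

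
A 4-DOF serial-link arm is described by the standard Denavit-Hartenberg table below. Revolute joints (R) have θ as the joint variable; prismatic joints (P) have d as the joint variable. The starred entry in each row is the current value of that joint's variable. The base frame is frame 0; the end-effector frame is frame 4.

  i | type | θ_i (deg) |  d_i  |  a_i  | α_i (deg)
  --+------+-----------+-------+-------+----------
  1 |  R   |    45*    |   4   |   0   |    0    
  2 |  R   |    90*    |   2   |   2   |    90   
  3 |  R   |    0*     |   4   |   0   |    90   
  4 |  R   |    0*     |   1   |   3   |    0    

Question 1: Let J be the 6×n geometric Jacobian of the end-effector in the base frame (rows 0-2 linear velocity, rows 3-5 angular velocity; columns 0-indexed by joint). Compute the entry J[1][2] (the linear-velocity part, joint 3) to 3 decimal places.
axis z_2 = (0.7071,0.7071,0.0000); lever o_n−o_2 = (0.7071,4.9497,-1.0000)
cross product → J_v[:, 2] = (-0.7071,0.7071,3.0000)
J_ω[:, 2] = z_2
entry J[1][2] = 0.7071

0.707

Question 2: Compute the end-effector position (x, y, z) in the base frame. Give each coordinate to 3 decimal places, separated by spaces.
-0.707 6.364 5.000

after link 1: o_1 = (0.0000, 0.0000, 4.0000)
after link 2: o_2 = (-1.4142, 1.4142, 6.0000)
after link 3: o_3 = (1.4142, 4.2426, 6.0000)
after link 4: o_4 = (-0.7071, 6.3640, 5.0000)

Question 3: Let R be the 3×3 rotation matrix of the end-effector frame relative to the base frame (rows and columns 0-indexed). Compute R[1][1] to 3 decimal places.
End-effector y-axis (col 1 of R) = (0.7071,0.7071,0.0000)
R[1][1] = 0.7071

0.707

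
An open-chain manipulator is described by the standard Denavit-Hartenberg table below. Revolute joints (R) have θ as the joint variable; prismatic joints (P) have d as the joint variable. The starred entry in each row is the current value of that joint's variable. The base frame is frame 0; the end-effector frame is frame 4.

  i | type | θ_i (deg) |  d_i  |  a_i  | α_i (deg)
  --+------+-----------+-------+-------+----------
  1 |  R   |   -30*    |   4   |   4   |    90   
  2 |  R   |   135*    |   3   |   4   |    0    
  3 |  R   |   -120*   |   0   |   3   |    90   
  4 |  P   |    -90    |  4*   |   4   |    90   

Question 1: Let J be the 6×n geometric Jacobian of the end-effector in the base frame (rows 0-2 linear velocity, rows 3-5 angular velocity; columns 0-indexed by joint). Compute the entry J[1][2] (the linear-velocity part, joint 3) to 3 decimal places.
axis z_2 = (-0.5000,-0.8660,0.0000); lever o_n−o_2 = (5.4061,1.4976,-3.0872)
cross product → J_v[:, 2] = (2.6736,-1.5436,3.9331)
J_ω[:, 2] = z_2
entry J[1][2] = -1.5436

-1.544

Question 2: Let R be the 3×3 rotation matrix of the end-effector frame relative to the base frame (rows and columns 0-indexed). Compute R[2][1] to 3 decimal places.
End-effector y-axis (col 1 of R) = (0.2241,-0.1294,-0.9659)
R[2][1] = -0.9659

-0.966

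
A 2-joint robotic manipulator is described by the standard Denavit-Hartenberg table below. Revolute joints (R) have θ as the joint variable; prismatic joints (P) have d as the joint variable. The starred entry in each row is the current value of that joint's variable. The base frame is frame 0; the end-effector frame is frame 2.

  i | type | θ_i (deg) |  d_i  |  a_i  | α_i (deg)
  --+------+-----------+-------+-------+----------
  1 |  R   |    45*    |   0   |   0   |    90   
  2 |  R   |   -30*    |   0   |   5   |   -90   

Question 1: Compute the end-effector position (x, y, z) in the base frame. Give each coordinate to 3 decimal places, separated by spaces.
3.062 3.062 -2.500

after link 1: o_1 = (0.0000, 0.0000, 0.0000)
after link 2: o_2 = (3.0619, 3.0619, -2.5000)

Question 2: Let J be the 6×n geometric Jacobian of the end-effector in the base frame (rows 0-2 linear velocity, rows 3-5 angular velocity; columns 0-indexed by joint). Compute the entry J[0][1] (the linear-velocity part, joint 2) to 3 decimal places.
axis z_1 = (0.7071,-0.7071,0.0000); lever o_n−o_1 = (3.0619,3.0619,-2.5000)
cross product → J_v[:, 1] = (1.7678,1.7678,4.3301)
J_ω[:, 1] = z_1
entry J[0][1] = 1.7678

1.768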